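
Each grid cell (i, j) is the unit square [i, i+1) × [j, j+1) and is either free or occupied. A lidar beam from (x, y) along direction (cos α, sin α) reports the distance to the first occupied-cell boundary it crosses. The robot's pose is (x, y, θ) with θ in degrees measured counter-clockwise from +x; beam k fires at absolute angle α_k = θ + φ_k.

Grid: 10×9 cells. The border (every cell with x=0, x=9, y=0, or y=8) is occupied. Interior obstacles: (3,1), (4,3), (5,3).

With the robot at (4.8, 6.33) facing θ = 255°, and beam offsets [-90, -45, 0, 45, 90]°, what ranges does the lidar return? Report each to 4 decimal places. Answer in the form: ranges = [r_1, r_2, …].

ranges = [3.9340, 4.3879, 2.4122, 6.1546, 4.3482]

beam 1: φ=-90°, α=165°
  direction (-0.9659, 0.2588); cell (4,6); t to first gridline: x 0.8282, y 2.5887 (then +1.0353 / +3.8637)
    (3,6) via x @ 0.8282
    (2,6) via x @ 1.8635
    (2,7) via y @ 2.5887
    (1,7) via x @ 2.8988
    (0,7) via x @ 3.9340  # hit
  → r_1 = 3.9340
beam 2: φ=-45°, α=210°
  direction (-0.8660, -0.5000); cell (4,6); t to first gridline: x 0.9238, y 0.6600 (then +1.1547 / +2.0000)
    (4,5) via y @ 0.6600
    (3,5) via x @ 0.9238
    (2,5) via x @ 2.0785
    (2,4) via y @ 2.6600
    (1,4) via x @ 3.2332
    (0,4) via x @ 4.3879  # hit
  → r_2 = 4.3879
beam 3: φ=0°, α=255°
  direction (-0.2588, -0.9659); cell (4,6); t to first gridline: x 3.0910, y 0.3416 (then +3.8637 / +1.0353)
    (4,5) via y @ 0.3416
    (4,4) via y @ 1.3769
    (4,3) via y @ 2.4122  # hit
  → r_3 = 2.4122
beam 4: φ=45°, α=300°
  direction (0.5000, -0.8660); cell (4,6); t to first gridline: x 0.4000, y 0.3811 (then +2.0000 / +1.1547)
    (4,5) via y @ 0.3811
    (5,5) via x @ 0.4000
    (5,4) via y @ 1.5358
    (6,4) via x @ 2.4000
    (6,3) via y @ 2.6905
    (6,2) via y @ 3.8452
    (7,2) via x @ 4.4000
    (7,1) via y @ 4.9999
    (7,0) via y @ 6.1546  # hit
  → r_4 = 6.1546
beam 5: φ=90°, α=345°
  direction (0.9659, -0.2588); cell (4,6); t to first gridline: x 0.2071, y 1.2750 (then +1.0353 / +3.8637)
    (5,6) via x @ 0.2071
    (6,6) via x @ 1.2423
    (6,5) via y @ 1.2750
    (7,5) via x @ 2.2776
    (8,5) via x @ 3.3129
    (9,5) via x @ 4.3482  # hit
  → r_5 = 4.3482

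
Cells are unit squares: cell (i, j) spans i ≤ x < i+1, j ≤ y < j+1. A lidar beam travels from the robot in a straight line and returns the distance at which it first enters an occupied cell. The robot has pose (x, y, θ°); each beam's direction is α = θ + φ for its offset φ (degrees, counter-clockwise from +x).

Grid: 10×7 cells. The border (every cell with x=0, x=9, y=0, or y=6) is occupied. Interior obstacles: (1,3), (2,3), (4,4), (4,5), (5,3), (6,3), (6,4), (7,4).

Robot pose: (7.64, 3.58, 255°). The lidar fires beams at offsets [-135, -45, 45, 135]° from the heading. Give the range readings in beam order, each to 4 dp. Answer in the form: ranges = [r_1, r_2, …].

ranges = [0.4850, 0.7390, 2.7200, 1.5704]

beam 1: φ=-135°, α=120°
  direction (-0.5000, 0.8660); cell (7,3); t to first gridline: x 1.2800, y 0.4850 (then +2.0000 / +1.1547)
    (7,4) via y @ 0.4850  # hit
  → r_1 = 0.4850
beam 2: φ=-45°, α=210°
  direction (-0.8660, -0.5000); cell (7,3); t to first gridline: x 0.7390, y 1.1600 (then +1.1547 / +2.0000)
    (6,3) via x @ 0.7390  # hit
  → r_2 = 0.7390
beam 3: φ=45°, α=300°
  direction (0.5000, -0.8660); cell (7,3); t to first gridline: x 0.7200, y 0.6697 (then +2.0000 / +1.1547)
    (7,2) via y @ 0.6697
    (8,2) via x @ 0.7200
    (8,1) via y @ 1.8244
    (9,1) via x @ 2.7200  # hit
  → r_3 = 2.7200
beam 4: φ=135°, α=30°
  direction (0.8660, 0.5000); cell (7,3); t to first gridline: x 0.4157, y 0.8400 (then +1.1547 / +2.0000)
    (8,3) via x @ 0.4157
    (8,4) via y @ 0.8400
    (9,4) via x @ 1.5704  # hit
  → r_4 = 1.5704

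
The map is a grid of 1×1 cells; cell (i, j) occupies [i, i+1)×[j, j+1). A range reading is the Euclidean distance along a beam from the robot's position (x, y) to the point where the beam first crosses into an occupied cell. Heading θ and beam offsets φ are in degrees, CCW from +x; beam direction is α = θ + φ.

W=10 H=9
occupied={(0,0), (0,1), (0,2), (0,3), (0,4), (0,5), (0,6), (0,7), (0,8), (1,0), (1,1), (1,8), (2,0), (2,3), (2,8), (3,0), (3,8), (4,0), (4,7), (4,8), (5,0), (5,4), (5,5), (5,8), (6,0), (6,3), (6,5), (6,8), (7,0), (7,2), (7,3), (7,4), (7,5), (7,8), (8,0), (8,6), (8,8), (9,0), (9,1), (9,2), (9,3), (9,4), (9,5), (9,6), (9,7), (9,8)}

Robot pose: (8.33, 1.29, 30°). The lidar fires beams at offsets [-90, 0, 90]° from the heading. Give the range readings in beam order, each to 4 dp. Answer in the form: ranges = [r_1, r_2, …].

beam 1: φ=-90°, α=300°
  direction (0.5000, -0.8660); cell (8,1); t to first gridline: x 1.3400, y 0.3349 (then +2.0000 / +1.1547)
    (8,0) via y @ 0.3349  # hit
  → r_1 = 0.3349
beam 2: φ=0°, α=30°
  direction (0.8660, 0.5000); cell (8,1); t to first gridline: x 0.7736, y 1.4200 (then +1.1547 / +2.0000)
    (9,1) via x @ 0.7736  # hit
  → r_2 = 0.7736
beam 3: φ=90°, α=120°
  direction (-0.5000, 0.8660); cell (8,1); t to first gridline: x 0.6600, y 0.8198 (then +2.0000 / +1.1547)
    (7,1) via x @ 0.6600
    (7,2) via y @ 0.8198  # hit
  → r_3 = 0.8198

ranges = [0.3349, 0.7736, 0.8198]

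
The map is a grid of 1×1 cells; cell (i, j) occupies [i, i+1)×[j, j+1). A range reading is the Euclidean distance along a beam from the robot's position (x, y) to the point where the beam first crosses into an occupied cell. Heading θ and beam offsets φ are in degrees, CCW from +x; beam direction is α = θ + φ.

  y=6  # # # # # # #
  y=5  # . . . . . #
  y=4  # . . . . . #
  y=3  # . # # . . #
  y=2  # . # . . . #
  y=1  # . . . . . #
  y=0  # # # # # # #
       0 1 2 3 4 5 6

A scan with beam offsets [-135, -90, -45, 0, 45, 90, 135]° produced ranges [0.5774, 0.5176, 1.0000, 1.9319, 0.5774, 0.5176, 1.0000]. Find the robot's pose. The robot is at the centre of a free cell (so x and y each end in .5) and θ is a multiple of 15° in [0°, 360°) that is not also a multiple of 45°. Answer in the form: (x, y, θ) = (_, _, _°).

(x, y, θ) = (1.5, 2.5, 105°)

Enumerate (i+0.5, j+0.5, θ) over the 22 free cells and 16 admissible headings. For each, cast all 7 beams and compare to the given ranges.
  (4.5, 2.5, 285°): beam 1 = 1.0000 ≠ 0.5774 ✗
  (3.5, 4.5, 285°): beam 1 = 2.8868 ≠ 0.5774 ✗
  (1.5, 1.5, 300°): beam 1 = 0.5176 ≠ 0.5774 ✗
  …
  (1.5, 2.5, 105°): r_1=0.5774, r_2=0.5176, r_3=1.0000, r_4=1.9319, r_5=0.5774, r_6=0.5176, r_7=1.0000 — all match ✓
No second candidate reproduces the full scan.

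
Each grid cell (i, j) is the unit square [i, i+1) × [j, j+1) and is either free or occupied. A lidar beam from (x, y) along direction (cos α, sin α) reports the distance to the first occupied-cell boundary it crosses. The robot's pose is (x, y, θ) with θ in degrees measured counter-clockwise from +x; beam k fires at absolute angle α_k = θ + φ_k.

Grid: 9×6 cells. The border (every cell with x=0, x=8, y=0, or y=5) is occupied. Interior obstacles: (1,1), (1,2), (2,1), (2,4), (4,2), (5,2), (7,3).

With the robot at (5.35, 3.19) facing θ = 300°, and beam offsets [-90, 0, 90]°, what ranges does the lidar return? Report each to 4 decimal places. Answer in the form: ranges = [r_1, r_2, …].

ranges = [0.3800, 0.2194, 3.0600]

beam 1: φ=-90°, α=210°
  direction (-0.8660, -0.5000); cell (5,3); t to first gridline: x 0.4041, y 0.3800 (then +1.1547 / +2.0000)
    (5,2) via y @ 0.3800  # hit
  → r_1 = 0.3800
beam 2: φ=0°, α=300°
  direction (0.5000, -0.8660); cell (5,3); t to first gridline: x 1.3000, y 0.2194 (then +2.0000 / +1.1547)
    (5,2) via y @ 0.2194  # hit
  → r_2 = 0.2194
beam 3: φ=90°, α=30°
  direction (0.8660, 0.5000); cell (5,3); t to first gridline: x 0.7506, y 1.6200 (then +1.1547 / +2.0000)
    (6,3) via x @ 0.7506
    (6,4) via y @ 1.6200
    (7,4) via x @ 1.9053
    (8,4) via x @ 3.0600  # hit
  → r_3 = 3.0600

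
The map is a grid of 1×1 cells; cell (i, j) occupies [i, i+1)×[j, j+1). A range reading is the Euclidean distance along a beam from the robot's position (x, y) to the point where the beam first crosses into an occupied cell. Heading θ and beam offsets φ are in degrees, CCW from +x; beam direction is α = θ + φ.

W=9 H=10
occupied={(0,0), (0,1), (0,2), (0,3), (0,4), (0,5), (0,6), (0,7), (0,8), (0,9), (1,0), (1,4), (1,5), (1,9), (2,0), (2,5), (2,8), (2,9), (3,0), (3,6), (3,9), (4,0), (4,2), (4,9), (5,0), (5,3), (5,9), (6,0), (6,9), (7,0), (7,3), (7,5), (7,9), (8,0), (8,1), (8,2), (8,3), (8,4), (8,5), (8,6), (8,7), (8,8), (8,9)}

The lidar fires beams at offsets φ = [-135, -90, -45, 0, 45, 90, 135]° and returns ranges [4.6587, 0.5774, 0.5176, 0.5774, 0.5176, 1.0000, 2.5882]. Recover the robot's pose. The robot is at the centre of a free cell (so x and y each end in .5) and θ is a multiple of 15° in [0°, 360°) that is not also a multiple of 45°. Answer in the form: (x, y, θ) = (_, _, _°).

(x, y, θ) = (7.5, 6.5, 330°)

Candidates: 47 free-cell centres × 16 headings = 752 poses. Raycast each; keep the one whose scan matches to 4 dp.
  (3.5, 8.5, 15°): beam 1 = 2.8868 ≠ 4.6587 ✗
  (2.5, 7.5, 30°): beam 1 = 1.5529 ≠ 4.6587 ✗
  (5.5, 7.5, 210°): beam 1 = 1.5529 ≠ 4.6587 ✗
  (6.5, 4.5, 345°): beam 1 = 1.0000 ≠ 4.6587 ✗
  …
  (7.5, 6.5, 330°): r_1=4.6587, r_2=0.5774, r_3=0.5176, r_4=0.5774, r_5=0.5176, r_6=1.0000, r_7=2.5882 — all match ✓
Only this pose fits every beam.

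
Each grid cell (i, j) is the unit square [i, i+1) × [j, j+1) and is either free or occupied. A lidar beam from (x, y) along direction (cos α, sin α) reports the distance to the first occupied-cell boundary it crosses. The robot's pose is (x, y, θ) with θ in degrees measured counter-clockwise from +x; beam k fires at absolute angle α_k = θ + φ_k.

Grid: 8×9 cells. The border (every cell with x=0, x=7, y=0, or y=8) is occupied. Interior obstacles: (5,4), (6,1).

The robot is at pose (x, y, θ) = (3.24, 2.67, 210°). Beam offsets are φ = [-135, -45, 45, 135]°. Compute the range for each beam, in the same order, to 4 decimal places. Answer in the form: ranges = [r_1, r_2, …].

ranges = [5.5180, 2.3190, 1.7289, 2.8574]

beam 1: φ=-135°, α=75°
  d=(0.2588,0.9659)  start (3,2)  tX=2.9364 tY=0.3416  stride 1/|dx|=3.8637 1/|dy|=1.0353
    cross y-line → (3,3), t=0.3416
    cross y-line → (3,4), t=1.3769
    cross y-line → (3,5), t=2.4122
    cross x-line → (4,5), t=2.9364
    cross y-line → (4,6), t=3.4475
    cross y-line → (4,7), t=4.4827
    cross y-line → (4,8), t=5.5180 (wall)
  → r_1 = 5.5180
beam 2: φ=-45°, α=165°
  d=(-0.9659,0.2588)  start (3,2)  tX=0.2485 tY=1.2750  stride 1/|dx|=1.0353 1/|dy|=3.8637
    cross x-line → (2,2), t=0.2485
    cross y-line → (2,3), t=1.2750
    cross x-line → (1,3), t=1.2837
    cross x-line → (0,3), t=2.3190 (wall)
  → r_2 = 2.3190
beam 3: φ=45°, α=255°
  d=(-0.2588,-0.9659)  start (3,2)  tX=0.9273 tY=0.6936  stride 1/|dx|=3.8637 1/|dy|=1.0353
    cross y-line → (3,1), t=0.6936
    cross x-line → (2,1), t=0.9273
    cross y-line → (2,0), t=1.7289 (wall)
  → r_3 = 1.7289
beam 4: φ=135°, α=345°
  d=(0.9659,-0.2588)  start (3,2)  tX=0.7868 tY=2.5887  stride 1/|dx|=1.0353 1/|dy|=3.8637
    cross x-line → (4,2), t=0.7868
    cross x-line → (5,2), t=1.8221
    cross y-line → (5,1), t=2.5887
    cross x-line → (6,1), t=2.8574 (wall)
  → r_4 = 2.8574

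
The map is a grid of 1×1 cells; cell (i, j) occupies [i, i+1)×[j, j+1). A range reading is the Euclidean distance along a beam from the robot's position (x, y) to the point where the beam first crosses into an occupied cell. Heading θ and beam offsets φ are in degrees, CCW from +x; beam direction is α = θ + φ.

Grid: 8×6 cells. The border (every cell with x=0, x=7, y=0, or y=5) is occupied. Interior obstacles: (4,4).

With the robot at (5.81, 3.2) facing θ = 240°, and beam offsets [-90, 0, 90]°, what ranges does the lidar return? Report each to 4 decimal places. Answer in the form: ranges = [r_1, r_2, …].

ranges = [1.6000, 2.5403, 1.3741]

beam 1: φ=-90°, α=150°
  cosα=-0.8660 sinα=0.5000 | (5,3) | tMaxX 0.9353 tMaxY 1.6000 | tΔX 1.1547 tΔY 2.0000
    t=0.9353 [x] (4,3)
    t=1.6000 [y] (4,4) — stop
  → r_1 = 1.6000
beam 2: φ=0°, α=240°
  cosα=-0.5000 sinα=-0.8660 | (5,3) | tMaxX 1.6200 tMaxY 0.2309 | tΔX 2.0000 tΔY 1.1547
    t=0.2309 [y] (5,2)
    t=1.3856 [y] (5,1)
    t=1.6200 [x] (4,1)
    t=2.5403 [y] (4,0) — stop
  → r_2 = 2.5403
beam 3: φ=90°, α=330°
  cosα=0.8660 sinα=-0.5000 | (5,3) | tMaxX 0.2194 tMaxY 0.4000 | tΔX 1.1547 tΔY 2.0000
    t=0.2194 [x] (6,3)
    t=0.4000 [y] (6,2)
    t=1.3741 [x] (7,2) — stop
  → r_3 = 1.3741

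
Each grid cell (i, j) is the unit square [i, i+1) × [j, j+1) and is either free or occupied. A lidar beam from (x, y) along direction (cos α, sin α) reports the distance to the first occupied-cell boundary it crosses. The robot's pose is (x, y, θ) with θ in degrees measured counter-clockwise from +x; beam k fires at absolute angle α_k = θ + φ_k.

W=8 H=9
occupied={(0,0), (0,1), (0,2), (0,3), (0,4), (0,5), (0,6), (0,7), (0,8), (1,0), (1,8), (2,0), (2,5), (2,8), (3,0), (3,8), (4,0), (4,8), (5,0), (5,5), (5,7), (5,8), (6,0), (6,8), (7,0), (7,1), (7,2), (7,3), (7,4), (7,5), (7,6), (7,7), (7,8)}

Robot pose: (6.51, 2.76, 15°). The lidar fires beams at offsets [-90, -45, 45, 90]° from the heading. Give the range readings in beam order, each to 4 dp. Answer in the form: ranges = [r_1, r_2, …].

beam 1: φ=-90°, α=285°
  cosα=0.2588 sinα=-0.9659 | (6,2) | tMaxX 1.8932 tMaxY 0.7868 | tΔX 3.8637 tΔY 1.0353
    t=0.7868 [y] (6,1)
    t=1.8221 [y] (6,0) — stop
  → r_1 = 1.8221
beam 2: φ=-45°, α=330°
  cosα=0.8660 sinα=-0.5000 | (6,2) | tMaxX 0.5658 tMaxY 1.5200 | tΔX 1.1547 tΔY 2.0000
    t=0.5658 [x] (7,2) — stop
  → r_2 = 0.5658
beam 3: φ=45°, α=60°
  cosα=0.5000 sinα=0.8660 | (6,2) | tMaxX 0.9800 tMaxY 0.2771 | tΔX 2.0000 tΔY 1.1547
    t=0.2771 [y] (6,3)
    t=0.9800 [x] (7,3) — stop
  → r_3 = 0.9800
beam 4: φ=90°, α=105°
  cosα=-0.2588 sinα=0.9659 | (6,2) | tMaxX 1.9705 tMaxY 0.2485 | tΔX 3.8637 tΔY 1.0353
    t=0.2485 [y] (6,3)
    t=1.2837 [y] (6,4)
    t=1.9705 [x] (5,4)
    t=2.3190 [y] (5,5) — stop
  → r_4 = 2.3190

ranges = [1.8221, 0.5658, 0.9800, 2.3190]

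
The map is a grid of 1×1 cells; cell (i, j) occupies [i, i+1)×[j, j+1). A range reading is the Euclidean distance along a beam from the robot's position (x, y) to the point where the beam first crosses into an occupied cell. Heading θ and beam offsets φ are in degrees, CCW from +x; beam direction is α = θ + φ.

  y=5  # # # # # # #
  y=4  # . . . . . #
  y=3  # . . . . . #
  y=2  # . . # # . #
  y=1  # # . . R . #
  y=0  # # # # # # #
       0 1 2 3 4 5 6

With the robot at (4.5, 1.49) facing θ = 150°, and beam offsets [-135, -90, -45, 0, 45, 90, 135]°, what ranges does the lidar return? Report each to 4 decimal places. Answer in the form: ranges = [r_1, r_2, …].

beam 1: φ=-135°, α=15°
  dir = (cos 15°, sin 15°) = (0.9659, 0.2588); from cell (4,1)
  next x-line at t=0.5176, next y-line at t=1.9705; Δt_x=1.0353, Δt_y=3.8637
    x: enter (5,1) at t=0.5176
    x: enter (6,1) at t=1.5529 ← occupied
  → r_1 = 1.5529
beam 2: φ=-90°, α=60°
  dir = (cos 60°, sin 60°) = (0.5000, 0.8660); from cell (4,1)
  next x-line at t=1.0000, next y-line at t=0.5889; Δt_x=2.0000, Δt_y=1.1547
    y: enter (4,2) at t=0.5889 ← occupied
  → r_2 = 0.5889
beam 3: φ=-45°, α=105°
  dir = (cos 105°, sin 105°) = (-0.2588, 0.9659); from cell (4,1)
  next x-line at t=1.9319, next y-line at t=0.5280; Δt_x=3.8637, Δt_y=1.0353
    y: enter (4,2) at t=0.5280 ← occupied
  → r_3 = 0.5280
beam 4: φ=0°, α=150°
  dir = (cos 150°, sin 150°) = (-0.8660, 0.5000); from cell (4,1)
  next x-line at t=0.5774, next y-line at t=1.0200; Δt_x=1.1547, Δt_y=2.0000
    x: enter (3,1) at t=0.5774
    y: enter (3,2) at t=1.0200 ← occupied
  → r_4 = 1.0200
beam 5: φ=45°, α=195°
  dir = (cos 195°, sin 195°) = (-0.9659, -0.2588); from cell (4,1)
  next x-line at t=0.5176, next y-line at t=1.8932; Δt_x=1.0353, Δt_y=3.8637
    x: enter (3,1) at t=0.5176
    x: enter (2,1) at t=1.5529
    y: enter (2,0) at t=1.8932 ← occupied
  → r_5 = 1.8932
beam 6: φ=90°, α=240°
  dir = (cos 240°, sin 240°) = (-0.5000, -0.8660); from cell (4,1)
  next x-line at t=1.0000, next y-line at t=0.5658; Δt_x=2.0000, Δt_y=1.1547
    y: enter (4,0) at t=0.5658 ← occupied
  → r_6 = 0.5658
beam 7: φ=135°, α=285°
  dir = (cos 285°, sin 285°) = (0.2588, -0.9659); from cell (4,1)
  next x-line at t=1.9319, next y-line at t=0.5073; Δt_x=3.8637, Δt_y=1.0353
    y: enter (4,0) at t=0.5073 ← occupied
  → r_7 = 0.5073

ranges = [1.5529, 0.5889, 0.5280, 1.0200, 1.8932, 0.5658, 0.5073]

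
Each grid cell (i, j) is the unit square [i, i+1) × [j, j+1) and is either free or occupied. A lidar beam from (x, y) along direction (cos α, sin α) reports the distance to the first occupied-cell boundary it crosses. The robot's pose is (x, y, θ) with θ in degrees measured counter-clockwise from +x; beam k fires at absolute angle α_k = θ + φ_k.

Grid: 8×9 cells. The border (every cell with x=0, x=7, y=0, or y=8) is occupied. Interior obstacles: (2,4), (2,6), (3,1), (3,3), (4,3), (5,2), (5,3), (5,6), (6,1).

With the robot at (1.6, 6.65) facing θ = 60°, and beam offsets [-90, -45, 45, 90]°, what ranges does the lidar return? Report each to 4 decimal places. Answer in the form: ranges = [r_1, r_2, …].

ranges = [0.4619, 0.4141, 1.3976, 0.6928]

beam 1: φ=-90°, α=330°
  cosα=0.8660 sinα=-0.5000 | (1,6) | tMaxX 0.4619 tMaxY 1.3000 | tΔX 1.1547 tΔY 2.0000
    t=0.4619 [x] (2,6) — stop
  → r_1 = 0.4619
beam 2: φ=-45°, α=15°
  cosα=0.9659 sinα=0.2588 | (1,6) | tMaxX 0.4141 tMaxY 1.3523 | tΔX 1.0353 tΔY 3.8637
    t=0.4141 [x] (2,6) — stop
  → r_2 = 0.4141
beam 3: φ=45°, α=105°
  cosα=-0.2588 sinα=0.9659 | (1,6) | tMaxX 2.3182 tMaxY 0.3623 | tΔX 3.8637 tΔY 1.0353
    t=0.3623 [y] (1,7)
    t=1.3976 [y] (1,8) — stop
  → r_3 = 1.3976
beam 4: φ=90°, α=150°
  cosα=-0.8660 sinα=0.5000 | (1,6) | tMaxX 0.6928 tMaxY 0.7000 | tΔX 1.1547 tΔY 2.0000
    t=0.6928 [x] (0,6) — stop
  → r_4 = 0.6928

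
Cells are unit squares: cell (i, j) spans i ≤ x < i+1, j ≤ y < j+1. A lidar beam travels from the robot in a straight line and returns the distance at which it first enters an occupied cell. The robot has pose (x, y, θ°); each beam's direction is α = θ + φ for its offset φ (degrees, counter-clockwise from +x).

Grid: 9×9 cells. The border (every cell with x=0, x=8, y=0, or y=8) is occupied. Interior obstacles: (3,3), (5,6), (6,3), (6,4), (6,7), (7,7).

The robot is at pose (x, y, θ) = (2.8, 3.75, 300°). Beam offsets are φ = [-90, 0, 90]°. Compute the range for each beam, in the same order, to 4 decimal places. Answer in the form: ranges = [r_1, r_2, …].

beam 1: φ=-90°, α=210°
  dir = (cos 210°, sin 210°) = (-0.8660, -0.5000); from cell (2,3)
  next x-line at t=0.9238, next y-line at t=1.5000; Δt_x=1.1547, Δt_y=2.0000
    x: enter (1,3) at t=0.9238
    y: enter (1,2) at t=1.5000
    x: enter (0,2) at t=2.0785 ← occupied
  → r_1 = 2.0785
beam 2: φ=0°, α=300°
  dir = (cos 300°, sin 300°) = (0.5000, -0.8660); from cell (2,3)
  next x-line at t=0.4000, next y-line at t=0.8660; Δt_x=2.0000, Δt_y=1.1547
    x: enter (3,3) at t=0.4000 ← occupied
  → r_2 = 0.4000
beam 3: φ=90°, α=30°
  dir = (cos 30°, sin 30°) = (0.8660, 0.5000); from cell (2,3)
  next x-line at t=0.2309, next y-line at t=0.5000; Δt_x=1.1547, Δt_y=2.0000
    x: enter (3,3) at t=0.2309 ← occupied
  → r_3 = 0.2309

ranges = [2.0785, 0.4000, 0.2309]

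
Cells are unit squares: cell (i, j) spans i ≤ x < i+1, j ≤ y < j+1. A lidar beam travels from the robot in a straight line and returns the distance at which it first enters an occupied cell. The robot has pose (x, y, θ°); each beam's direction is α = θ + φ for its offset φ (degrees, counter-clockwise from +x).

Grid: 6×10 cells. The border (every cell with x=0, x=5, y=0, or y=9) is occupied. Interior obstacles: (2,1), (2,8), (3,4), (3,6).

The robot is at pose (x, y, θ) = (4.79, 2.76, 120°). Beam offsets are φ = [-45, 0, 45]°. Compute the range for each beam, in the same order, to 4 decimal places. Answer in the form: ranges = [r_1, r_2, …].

beam 1: φ=-45°, α=75°
  cosα=0.2588 sinα=0.9659 | (4,2) | tMaxX 0.8114 tMaxY 0.2485 | tΔX 3.8637 tΔY 1.0353
    t=0.2485 [y] (4,3)
    t=0.8114 [x] (5,3) — stop
  → r_1 = 0.8114
beam 2: φ=0°, α=120°
  cosα=-0.5000 sinα=0.8660 | (4,2) | tMaxX 1.5800 tMaxY 0.2771 | tΔX 2.0000 tΔY 1.1547
    t=0.2771 [y] (4,3)
    t=1.4318 [y] (4,4)
    t=1.5800 [x] (3,4) — stop
  → r_2 = 1.5800
beam 3: φ=45°, α=165°
  cosα=-0.9659 sinα=0.2588 | (4,2) | tMaxX 0.8179 tMaxY 0.9273 | tΔX 1.0353 tΔY 3.8637
    t=0.8179 [x] (3,2)
    t=0.9273 [y] (3,3)
    t=1.8531 [x] (2,3)
    t=2.8884 [x] (1,3)
    t=3.9237 [x] (0,3) — stop
  → r_3 = 3.9237

ranges = [0.8114, 1.5800, 3.9237]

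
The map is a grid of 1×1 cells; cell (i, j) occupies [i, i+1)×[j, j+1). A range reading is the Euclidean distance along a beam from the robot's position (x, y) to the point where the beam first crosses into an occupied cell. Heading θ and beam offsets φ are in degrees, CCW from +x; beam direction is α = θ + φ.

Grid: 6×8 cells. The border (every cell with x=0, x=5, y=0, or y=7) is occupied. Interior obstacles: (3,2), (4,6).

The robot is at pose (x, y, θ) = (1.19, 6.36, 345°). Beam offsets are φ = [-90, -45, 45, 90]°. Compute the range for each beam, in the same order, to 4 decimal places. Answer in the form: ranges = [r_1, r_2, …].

ranges = [0.7341, 3.8798, 1.2800, 0.6626]

beam 1: φ=-90°, α=255°
  d=(-0.2588,-0.9659)  start (1,6)  tX=0.7341 tY=0.3727  stride 1/|dx|=3.8637 1/|dy|=1.0353
    cross y-line → (1,5), t=0.3727
    cross x-line → (0,5), t=0.7341 (wall)
  → r_1 = 0.7341
beam 2: φ=-45°, α=300°
  d=(0.5000,-0.8660)  start (1,6)  tX=1.6200 tY=0.4157  stride 1/|dx|=2.0000 1/|dy|=1.1547
    cross y-line → (1,5), t=0.4157
    cross y-line → (1,4), t=1.5704
    cross x-line → (2,4), t=1.6200
    cross y-line → (2,3), t=2.7251
    cross x-line → (3,3), t=3.6200
    cross y-line → (3,2), t=3.8798 (wall)
  → r_2 = 3.8798
beam 3: φ=45°, α=30°
  d=(0.8660,0.5000)  start (1,6)  tX=0.9353 tY=1.2800  stride 1/|dx|=1.1547 1/|dy|=2.0000
    cross x-line → (2,6), t=0.9353
    cross y-line → (2,7), t=1.2800 (wall)
  → r_3 = 1.2800
beam 4: φ=90°, α=75°
  d=(0.2588,0.9659)  start (1,6)  tX=3.1296 tY=0.6626  stride 1/|dx|=3.8637 1/|dy|=1.0353
    cross y-line → (1,7), t=0.6626 (wall)
  → r_4 = 0.6626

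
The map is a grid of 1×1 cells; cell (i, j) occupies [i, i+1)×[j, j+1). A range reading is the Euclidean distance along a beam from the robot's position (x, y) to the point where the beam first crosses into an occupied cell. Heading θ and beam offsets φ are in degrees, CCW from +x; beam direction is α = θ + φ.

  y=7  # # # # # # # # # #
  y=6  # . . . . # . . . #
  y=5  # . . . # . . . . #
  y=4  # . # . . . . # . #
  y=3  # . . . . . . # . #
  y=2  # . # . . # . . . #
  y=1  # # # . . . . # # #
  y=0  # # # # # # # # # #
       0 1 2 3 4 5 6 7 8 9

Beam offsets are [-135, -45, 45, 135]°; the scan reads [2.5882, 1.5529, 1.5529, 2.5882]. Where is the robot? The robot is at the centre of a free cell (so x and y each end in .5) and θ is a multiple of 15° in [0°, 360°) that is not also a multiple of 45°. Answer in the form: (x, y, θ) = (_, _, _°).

(x, y, θ) = (6.5, 5.5, 120°)

Candidates: 37 free-cell centres × 16 headings = 592 poses. Raycast each; keep the one whose scan matches to 4 dp.
  (3.5, 5.5, 120°): beam 1 = 0.5176 ≠ 2.5882 ✗
  (6.5, 5.5, 165°): beam 1 = 2.8868 ≠ 2.5882 ✗
  (3.5, 6.5, 345°): beam 1 = 2.8868 ≠ 2.5882 ✗
  (5.5, 5.5, 165°): beam 1 = 3.0000 ≠ 2.5882 ✗
  (4.5, 6.5, 195°): beam 1 = 0.5774 ≠ 2.5882 ✗
  …
  (6.5, 5.5, 120°): r_1=2.5882, r_2=1.5529, r_3=1.5529, r_4=2.5882 — all match ✓
No second candidate reproduces the full scan.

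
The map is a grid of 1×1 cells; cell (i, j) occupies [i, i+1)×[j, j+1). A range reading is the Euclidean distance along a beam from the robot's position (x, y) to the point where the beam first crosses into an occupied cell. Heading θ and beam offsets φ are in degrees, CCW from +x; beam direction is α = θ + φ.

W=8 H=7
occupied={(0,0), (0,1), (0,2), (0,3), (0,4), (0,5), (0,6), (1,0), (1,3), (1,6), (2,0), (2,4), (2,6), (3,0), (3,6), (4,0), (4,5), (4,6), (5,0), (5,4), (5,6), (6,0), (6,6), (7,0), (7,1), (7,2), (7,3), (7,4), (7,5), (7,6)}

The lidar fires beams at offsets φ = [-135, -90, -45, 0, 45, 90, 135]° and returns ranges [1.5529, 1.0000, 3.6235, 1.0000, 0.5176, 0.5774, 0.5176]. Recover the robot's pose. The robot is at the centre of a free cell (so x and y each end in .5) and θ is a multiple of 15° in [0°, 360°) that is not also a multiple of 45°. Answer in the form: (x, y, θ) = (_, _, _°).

(x, y, θ) = (1.5, 5.5, 30°)

Enumerate (i+0.5, j+0.5, θ) over the 26 free cells and 16 admissible headings. For each, cast all 7 beams and compare to the given ranges.
  (1.5, 5.5, 285°): beam 1 = 0.5774 ≠ 1.5529 ✗
  (6.5, 4.5, 240°): beam 2 = 0.5774 ≠ 1.0000 ✗
  (6.5, 2.5, 300°): beam 1 = 4.6587 ≠ 1.5529 ✗
  …
  (1.5, 5.5, 30°): r_1=1.5529, r_2=1.0000, r_3=3.6235, r_4=1.0000, r_5=0.5176, r_6=0.5774, r_7=0.5176 — all match ✓
Unique over the lattice → pose = (1.5, 5.5, 30°).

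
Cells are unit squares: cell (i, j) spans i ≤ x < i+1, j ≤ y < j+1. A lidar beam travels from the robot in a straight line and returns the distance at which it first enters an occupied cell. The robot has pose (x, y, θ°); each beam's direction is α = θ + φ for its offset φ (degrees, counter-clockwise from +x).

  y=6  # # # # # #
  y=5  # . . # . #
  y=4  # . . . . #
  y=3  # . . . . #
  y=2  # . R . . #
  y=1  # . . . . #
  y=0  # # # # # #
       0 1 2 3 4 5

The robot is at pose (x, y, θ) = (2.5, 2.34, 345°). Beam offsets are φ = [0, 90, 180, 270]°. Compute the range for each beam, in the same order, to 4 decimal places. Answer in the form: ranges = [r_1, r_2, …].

beam 1: φ=0°, α=345°
  dir = (cos 345°, sin 345°) = (0.9659, -0.2588); from cell (2,2)
  next x-line at t=0.5176, next y-line at t=1.3137; Δt_x=1.0353, Δt_y=3.8637
    x: enter (3,2) at t=0.5176
    y: enter (3,1) at t=1.3137
    x: enter (4,1) at t=1.5529
    x: enter (5,1) at t=2.5882 ← occupied
  → r_1 = 2.5882
beam 2: φ=90°, α=75°
  dir = (cos 75°, sin 75°) = (0.2588, 0.9659); from cell (2,2)
  next x-line at t=1.9319, next y-line at t=0.6833; Δt_x=3.8637, Δt_y=1.0353
    y: enter (2,3) at t=0.6833
    y: enter (2,4) at t=1.7186
    x: enter (3,4) at t=1.9319
    y: enter (3,5) at t=2.7538 ← occupied
  → r_2 = 2.7538
beam 3: φ=180°, α=165°
  dir = (cos 165°, sin 165°) = (-0.9659, 0.2588); from cell (2,2)
  next x-line at t=0.5176, next y-line at t=2.5500; Δt_x=1.0353, Δt_y=3.8637
    x: enter (1,2) at t=0.5176
    x: enter (0,2) at t=1.5529 ← occupied
  → r_3 = 1.5529
beam 4: φ=270°, α=255°
  dir = (cos 255°, sin 255°) = (-0.2588, -0.9659); from cell (2,2)
  next x-line at t=1.9319, next y-line at t=0.3520; Δt_x=3.8637, Δt_y=1.0353
    y: enter (2,1) at t=0.3520
    y: enter (2,0) at t=1.3873 ← occupied
  → r_4 = 1.3873

ranges = [2.5882, 2.7538, 1.5529, 1.3873]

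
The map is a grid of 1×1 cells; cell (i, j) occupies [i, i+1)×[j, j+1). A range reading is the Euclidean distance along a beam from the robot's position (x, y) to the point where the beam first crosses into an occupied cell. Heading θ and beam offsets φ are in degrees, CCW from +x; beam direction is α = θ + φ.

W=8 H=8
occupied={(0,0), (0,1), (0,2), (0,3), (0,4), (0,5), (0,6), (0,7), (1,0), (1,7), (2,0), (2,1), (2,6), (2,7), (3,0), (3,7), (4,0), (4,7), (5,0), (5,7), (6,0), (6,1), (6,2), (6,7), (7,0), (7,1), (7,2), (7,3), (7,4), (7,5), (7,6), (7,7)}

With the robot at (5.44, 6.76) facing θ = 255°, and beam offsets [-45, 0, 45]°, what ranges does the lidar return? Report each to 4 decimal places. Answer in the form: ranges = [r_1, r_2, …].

beam 1: φ=-45°, α=210°
  direction (-0.8660, -0.5000); cell (5,6); t to first gridline: x 0.5081, y 1.5200 (then +1.1547 / +2.0000)
    (4,6) via x @ 0.5081
    (4,5) via y @ 1.5200
    (3,5) via x @ 1.6628
    (2,5) via x @ 2.8175
    (2,4) via y @ 3.5200
    (1,4) via x @ 3.9722
    (0,4) via x @ 5.1269  # hit
  → r_1 = 5.1269
beam 2: φ=0°, α=255°
  direction (-0.2588, -0.9659); cell (5,6); t to first gridline: x 1.7000, y 0.7868 (then +3.8637 / +1.0353)
    (5,5) via y @ 0.7868
    (4,5) via x @ 1.7000
    (4,4) via y @ 1.8221
    (4,3) via y @ 2.8574
    (4,2) via y @ 3.8926
    (4,1) via y @ 4.9279
    (3,1) via x @ 5.5637
    (3,0) via y @ 5.9632  # hit
  → r_2 = 5.9632
beam 3: φ=45°, α=300°
  direction (0.5000, -0.8660); cell (5,6); t to first gridline: x 1.1200, y 0.8776 (then +2.0000 / +1.1547)
    (5,5) via y @ 0.8776
    (6,5) via x @ 1.1200
    (6,4) via y @ 2.0323
    (7,4) via x @ 3.1200  # hit
  → r_3 = 3.1200

ranges = [5.1269, 5.9632, 3.1200]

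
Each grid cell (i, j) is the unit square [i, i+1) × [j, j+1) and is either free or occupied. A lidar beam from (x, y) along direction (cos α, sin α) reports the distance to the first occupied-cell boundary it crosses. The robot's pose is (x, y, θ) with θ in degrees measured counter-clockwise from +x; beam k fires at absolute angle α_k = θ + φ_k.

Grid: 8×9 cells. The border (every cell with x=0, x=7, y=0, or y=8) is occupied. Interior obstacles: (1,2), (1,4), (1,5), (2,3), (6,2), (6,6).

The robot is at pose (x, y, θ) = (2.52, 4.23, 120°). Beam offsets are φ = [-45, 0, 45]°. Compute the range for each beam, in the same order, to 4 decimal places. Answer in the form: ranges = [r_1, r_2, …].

ranges = [3.9030, 1.0400, 0.5383]

beam 1: φ=-45°, α=75°
  direction (0.2588, 0.9659); cell (2,4); t to first gridline: x 1.8546, y 0.7972 (then +3.8637 / +1.0353)
    (2,5) via y @ 0.7972
    (2,6) via y @ 1.8324
    (3,6) via x @ 1.8546
    (3,7) via y @ 2.8677
    (3,8) via y @ 3.9030  # hit
  → r_1 = 3.9030
beam 2: φ=0°, α=120°
  direction (-0.5000, 0.8660); cell (2,4); t to first gridline: x 1.0400, y 0.8891 (then +2.0000 / +1.1547)
    (2,5) via y @ 0.8891
    (1,5) via x @ 1.0400  # hit
  → r_2 = 1.0400
beam 3: φ=45°, α=165°
  direction (-0.9659, 0.2588); cell (2,4); t to first gridline: x 0.5383, y 2.9751 (then +1.0353 / +3.8637)
    (1,4) via x @ 0.5383  # hit
  → r_3 = 0.5383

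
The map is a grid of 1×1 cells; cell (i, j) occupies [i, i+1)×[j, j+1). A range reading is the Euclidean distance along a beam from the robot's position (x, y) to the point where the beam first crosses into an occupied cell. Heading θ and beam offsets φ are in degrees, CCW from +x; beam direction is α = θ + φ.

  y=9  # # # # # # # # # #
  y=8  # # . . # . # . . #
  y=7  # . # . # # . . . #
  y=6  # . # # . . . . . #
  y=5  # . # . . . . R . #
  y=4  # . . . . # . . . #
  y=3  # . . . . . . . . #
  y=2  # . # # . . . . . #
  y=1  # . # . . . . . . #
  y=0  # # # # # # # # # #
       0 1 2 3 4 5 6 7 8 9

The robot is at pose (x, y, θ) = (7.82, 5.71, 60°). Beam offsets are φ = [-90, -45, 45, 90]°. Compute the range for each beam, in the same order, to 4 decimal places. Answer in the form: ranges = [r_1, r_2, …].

beam 1: φ=-90°, α=330°
  cosα=0.8660 sinα=-0.5000 | (7,5) | tMaxX 0.2078 tMaxY 1.4200 | tΔX 1.1547 tΔY 2.0000
    t=0.2078 [x] (8,5)
    t=1.3625 [x] (9,5) — stop
  → r_1 = 1.3625
beam 2: φ=-45°, α=15°
  cosα=0.9659 sinα=0.2588 | (7,5) | tMaxX 0.1863 tMaxY 1.1205 | tΔX 1.0353 tΔY 3.8637
    t=0.1863 [x] (8,5)
    t=1.1205 [y] (8,6)
    t=1.2216 [x] (9,6) — stop
  → r_2 = 1.2216
beam 3: φ=45°, α=105°
  cosα=-0.2588 sinα=0.9659 | (7,5) | tMaxX 3.1682 tMaxY 0.3002 | tΔX 3.8637 tΔY 1.0353
    t=0.3002 [y] (7,6)
    t=1.3355 [y] (7,7)
    t=2.3708 [y] (7,8)
    t=3.1682 [x] (6,8) — stop
  → r_3 = 3.1682
beam 4: φ=90°, α=150°
  cosα=-0.8660 sinα=0.5000 | (7,5) | tMaxX 0.9469 tMaxY 0.5800 | tΔX 1.1547 tΔY 2.0000
    t=0.5800 [y] (7,6)
    t=0.9469 [x] (6,6)
    t=2.1016 [x] (5,6)
    t=2.5800 [y] (5,7) — stop
  → r_4 = 2.5800

ranges = [1.3625, 1.2216, 3.1682, 2.5800]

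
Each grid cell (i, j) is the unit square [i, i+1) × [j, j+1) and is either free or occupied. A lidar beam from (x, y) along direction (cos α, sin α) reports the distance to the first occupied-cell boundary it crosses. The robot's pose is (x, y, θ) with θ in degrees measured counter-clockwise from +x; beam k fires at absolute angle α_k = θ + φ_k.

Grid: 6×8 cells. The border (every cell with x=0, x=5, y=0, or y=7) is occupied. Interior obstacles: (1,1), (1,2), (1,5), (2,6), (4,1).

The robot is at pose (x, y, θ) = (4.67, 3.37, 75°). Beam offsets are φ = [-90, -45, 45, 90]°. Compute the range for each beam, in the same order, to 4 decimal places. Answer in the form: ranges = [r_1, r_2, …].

beam 1: φ=-90°, α=345°
  d=(0.9659,-0.2588)  start (4,3)  tX=0.3416 tY=1.4296  stride 1/|dx|=1.0353 1/|dy|=3.8637
    cross x-line → (5,3), t=0.3416 (wall)
  → r_1 = 0.3416
beam 2: φ=-45°, α=30°
  d=(0.8660,0.5000)  start (4,3)  tX=0.3811 tY=1.2600  stride 1/|dx|=1.1547 1/|dy|=2.0000
    cross x-line → (5,3), t=0.3811 (wall)
  → r_2 = 0.3811
beam 3: φ=45°, α=120°
  d=(-0.5000,0.8660)  start (4,3)  tX=1.3400 tY=0.7275  stride 1/|dx|=2.0000 1/|dy|=1.1547
    cross y-line → (4,4), t=0.7275
    cross x-line → (3,4), t=1.3400
    cross y-line → (3,5), t=1.8822
    cross y-line → (3,6), t=3.0369
    cross x-line → (2,6), t=3.3400 (wall)
  → r_3 = 3.3400
beam 4: φ=90°, α=165°
  d=(-0.9659,0.2588)  start (4,3)  tX=0.6936 tY=2.4341  stride 1/|dx|=1.0353 1/|dy|=3.8637
    cross x-line → (3,3), t=0.6936
    cross x-line → (2,3), t=1.7289
    cross y-line → (2,4), t=2.4341
    cross x-line → (1,4), t=2.7642
    cross x-line → (0,4), t=3.7995 (wall)
  → r_4 = 3.7995

ranges = [0.3416, 0.3811, 3.3400, 3.7995]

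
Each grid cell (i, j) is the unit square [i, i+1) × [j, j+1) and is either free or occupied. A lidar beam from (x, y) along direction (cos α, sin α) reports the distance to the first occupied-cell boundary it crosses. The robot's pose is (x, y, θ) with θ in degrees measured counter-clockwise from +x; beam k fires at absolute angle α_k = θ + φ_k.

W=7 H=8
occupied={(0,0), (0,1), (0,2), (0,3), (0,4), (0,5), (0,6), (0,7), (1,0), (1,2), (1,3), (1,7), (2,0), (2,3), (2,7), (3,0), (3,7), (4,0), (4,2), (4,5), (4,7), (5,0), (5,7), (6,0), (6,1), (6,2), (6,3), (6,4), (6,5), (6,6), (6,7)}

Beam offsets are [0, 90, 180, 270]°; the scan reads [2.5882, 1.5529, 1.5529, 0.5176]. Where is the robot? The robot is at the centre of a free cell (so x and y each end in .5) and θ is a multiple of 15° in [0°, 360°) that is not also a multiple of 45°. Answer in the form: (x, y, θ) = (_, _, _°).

(x, y, θ) = (3.5, 2.5, 75°)

Enumerate (i+0.5, j+0.5, θ) over the 25 free cells and 16 admissible headings. For each, cast all 4 beams and compare to the given ranges.
  (1.5, 4.5, 150°): beam 1 = 0.5774 ≠ 2.5882 ✗
  (2.5, 6.5, 195°): beam 1 = 1.5529 ≠ 2.5882 ✗
  (2.5, 6.5, 330°): beam 1 = 1.7321 ≠ 2.5882 ✗
  …
  (3.5, 2.5, 75°): r_1=2.5882, r_2=1.5529, r_3=1.5529, r_4=0.5176 — all match ✓
Only this pose fits every beam.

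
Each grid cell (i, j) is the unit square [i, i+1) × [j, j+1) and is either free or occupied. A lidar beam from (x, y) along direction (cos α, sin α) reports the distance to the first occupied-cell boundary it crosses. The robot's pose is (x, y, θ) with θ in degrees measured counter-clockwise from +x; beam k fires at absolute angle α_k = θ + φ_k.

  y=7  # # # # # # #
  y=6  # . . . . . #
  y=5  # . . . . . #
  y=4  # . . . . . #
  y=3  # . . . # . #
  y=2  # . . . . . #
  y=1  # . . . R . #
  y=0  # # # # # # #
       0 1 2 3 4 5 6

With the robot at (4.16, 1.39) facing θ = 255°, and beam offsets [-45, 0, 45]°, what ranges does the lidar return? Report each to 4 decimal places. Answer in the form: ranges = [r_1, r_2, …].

ranges = [0.7800, 0.4038, 0.4503]

beam 1: φ=-45°, α=210°
  cosα=-0.8660 sinα=-0.5000 | (4,1) | tMaxX 0.1848 tMaxY 0.7800 | tΔX 1.1547 tΔY 2.0000
    t=0.1848 [x] (3,1)
    t=0.7800 [y] (3,0) — stop
  → r_1 = 0.7800
beam 2: φ=0°, α=255°
  cosα=-0.2588 sinα=-0.9659 | (4,1) | tMaxX 0.6182 tMaxY 0.4038 | tΔX 3.8637 tΔY 1.0353
    t=0.4038 [y] (4,0) — stop
  → r_2 = 0.4038
beam 3: φ=45°, α=300°
  cosα=0.5000 sinα=-0.8660 | (4,1) | tMaxX 1.6800 tMaxY 0.4503 | tΔX 2.0000 tΔY 1.1547
    t=0.4503 [y] (4,0) — stop
  → r_3 = 0.4503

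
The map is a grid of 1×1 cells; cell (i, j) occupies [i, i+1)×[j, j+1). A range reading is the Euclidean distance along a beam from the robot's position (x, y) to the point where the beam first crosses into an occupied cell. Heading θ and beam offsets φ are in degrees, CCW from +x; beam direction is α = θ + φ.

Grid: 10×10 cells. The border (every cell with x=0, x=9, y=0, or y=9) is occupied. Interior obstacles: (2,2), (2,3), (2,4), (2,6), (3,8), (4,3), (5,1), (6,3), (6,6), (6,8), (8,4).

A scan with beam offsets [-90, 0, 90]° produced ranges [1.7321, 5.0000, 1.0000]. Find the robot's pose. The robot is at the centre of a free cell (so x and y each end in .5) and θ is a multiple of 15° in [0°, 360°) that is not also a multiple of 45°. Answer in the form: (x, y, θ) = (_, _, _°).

(x, y, θ) = (5.5, 7.5, 240°)

Candidates: 53 free-cell centres × 16 headings = 848 poses. Raycast each; keep the one whose scan matches to 4 dp.
  (1.5, 6.5, 285°): beam 1 = 0.5176 ≠ 1.7321 ✗
  (1.5, 7.5, 240°): beam 1 = 0.5774 ≠ 1.7321 ✗
  (4.5, 8.5, 210°): beam 1 = 0.5774 ≠ 1.7321 ✗
  (1.5, 4.5, 210°): beam 1 = 1.0000 ≠ 1.7321 ✗
  (1.5, 2.5, 30°): beam 2 = 0.5774 ≠ 5.0000 ✗
  …
  (5.5, 7.5, 240°): r_1=1.7321, r_2=5.0000, r_3=1.0000 — all match ✓
Only this pose fits every beam.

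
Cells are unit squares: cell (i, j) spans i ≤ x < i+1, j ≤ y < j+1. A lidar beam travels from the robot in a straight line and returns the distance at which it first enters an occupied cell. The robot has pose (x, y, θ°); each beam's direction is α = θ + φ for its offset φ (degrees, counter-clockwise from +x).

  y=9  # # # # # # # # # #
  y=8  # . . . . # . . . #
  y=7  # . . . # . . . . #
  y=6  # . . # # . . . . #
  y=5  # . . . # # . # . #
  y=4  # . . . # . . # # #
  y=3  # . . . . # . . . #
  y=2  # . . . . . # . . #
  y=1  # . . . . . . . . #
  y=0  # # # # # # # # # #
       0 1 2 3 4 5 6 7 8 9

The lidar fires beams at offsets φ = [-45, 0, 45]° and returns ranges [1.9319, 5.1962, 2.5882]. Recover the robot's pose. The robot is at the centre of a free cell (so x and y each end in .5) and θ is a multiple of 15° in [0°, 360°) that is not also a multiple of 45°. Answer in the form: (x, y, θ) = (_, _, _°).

(x, y, θ) = (1.5, 5.5, 300°)

Enumerate (i+0.5, j+0.5, θ) over the 52 free cells and 16 admissible headings. For each, cast all 3 beams and compare to the given ranges.
  (8.5, 7.5, 255°): beam 1 = 3.0000 ≠ 1.9319 ✗
  (2.5, 5.5, 285°): beam 1 = 3.0000 ≠ 1.9319 ✗
  (3.5, 7.5, 15°): beam 1 = 0.5774 ≠ 1.9319 ✗
  (8.5, 5.5, 150°): beam 1 = 3.6235 ≠ 1.9319 ✗
  (1.5, 5.5, 150°): beam 2 = 0.5774 ≠ 5.1962 ✗
  …
  (1.5, 5.5, 300°): r_1=1.9319, r_2=5.1962, r_3=2.5882 — all match ✓
Unique over the lattice → pose = (1.5, 5.5, 300°).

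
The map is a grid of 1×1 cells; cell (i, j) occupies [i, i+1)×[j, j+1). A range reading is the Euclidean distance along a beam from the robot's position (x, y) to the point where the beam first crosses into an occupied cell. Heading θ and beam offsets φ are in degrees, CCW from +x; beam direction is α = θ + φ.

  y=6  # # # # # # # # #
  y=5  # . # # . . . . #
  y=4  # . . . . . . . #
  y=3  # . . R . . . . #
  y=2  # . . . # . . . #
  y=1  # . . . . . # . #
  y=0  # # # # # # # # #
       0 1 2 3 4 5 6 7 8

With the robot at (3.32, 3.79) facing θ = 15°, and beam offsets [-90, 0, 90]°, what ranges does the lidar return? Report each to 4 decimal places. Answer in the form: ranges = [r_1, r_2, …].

ranges = [2.8884, 4.8451, 1.2527]

beam 1: φ=-90°, α=285°
  cosα=0.2588 sinα=-0.9659 | (3,3) | tMaxX 2.6273 tMaxY 0.8179 | tΔX 3.8637 tΔY 1.0353
    t=0.8179 [y] (3,2)
    t=1.8531 [y] (3,1)
    t=2.6273 [x] (4,1)
    t=2.8884 [y] (4,0) — stop
  → r_1 = 2.8884
beam 2: φ=0°, α=15°
  cosα=0.9659 sinα=0.2588 | (3,3) | tMaxX 0.7040 tMaxY 0.8114 | tΔX 1.0353 tΔY 3.8637
    t=0.7040 [x] (4,3)
    t=0.8114 [y] (4,4)
    t=1.7393 [x] (5,4)
    t=2.7745 [x] (6,4)
    t=3.8098 [x] (7,4)
    t=4.6751 [y] (7,5)
    t=4.8451 [x] (8,5) — stop
  → r_2 = 4.8451
beam 3: φ=90°, α=105°
  cosα=-0.2588 sinα=0.9659 | (3,3) | tMaxX 1.2364 tMaxY 0.2174 | tΔX 3.8637 tΔY 1.0353
    t=0.2174 [y] (3,4)
    t=1.2364 [x] (2,4)
    t=1.2527 [y] (2,5) — stop
  → r_3 = 1.2527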